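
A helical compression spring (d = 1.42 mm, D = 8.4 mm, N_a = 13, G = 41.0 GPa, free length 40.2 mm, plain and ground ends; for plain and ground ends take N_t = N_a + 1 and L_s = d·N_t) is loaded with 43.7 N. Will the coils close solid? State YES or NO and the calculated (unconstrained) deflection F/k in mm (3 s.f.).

k = Gd⁴/(8D³N_a) = (41.0×10³)(1.42⁴)/(8·8.4³·13) = 2.7044 N/mm
N_t = 14; L_s = 1.42·14 = 19.88 mm; δ_solid = L₀ − L_s = 40.2 − 19.88 = 20.32 mm
δ = F/k = 43.7/2.7044 = 16.159 mm
δ < δ_solid → spring does not go solid

NO, δ = 16.2 mm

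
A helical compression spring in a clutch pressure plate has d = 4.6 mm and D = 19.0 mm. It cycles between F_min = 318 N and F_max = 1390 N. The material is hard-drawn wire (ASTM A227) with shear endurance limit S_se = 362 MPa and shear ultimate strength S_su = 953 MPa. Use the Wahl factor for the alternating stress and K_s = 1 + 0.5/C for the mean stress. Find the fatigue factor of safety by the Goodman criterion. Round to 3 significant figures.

0.657

C = D/d = 19.0/4.6 = 4.1304; K_W = (4C−1)/(4C−4)+0.615/C = 1.3885; K_s = 1+0.5/C = 1.1211
F_a = (F_max−F_min)/2 = 536 N; F_m = (F_max+F_min)/2 = 854 N
τ_a = K_W·8F_aD/(πd³) = 1.3885 × 266.43 = 369.93 MPa
τ_m = K_s·8F_mD/(πd³) = 1.1211 × 424.5 = 475.89 MPa
Goodman: 1/n_f = τ_a/S_se + τ_m/S_su = 369.93/362 + 475.89/953 = 1.02192 + 0.49936 = 1.5213
n_f = 1/1.5213 = 0.6573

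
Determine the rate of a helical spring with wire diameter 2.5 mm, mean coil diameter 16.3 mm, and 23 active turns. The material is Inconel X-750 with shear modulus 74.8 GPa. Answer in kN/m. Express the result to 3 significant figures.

3.67 kN/m

k = Gd⁴/(8D³N_a) = (74.8×10³ × 2.5⁴) / (8 × 16.3³ × 23)
  = 2.92188e+06 / 796857 = 3.6667 N/mm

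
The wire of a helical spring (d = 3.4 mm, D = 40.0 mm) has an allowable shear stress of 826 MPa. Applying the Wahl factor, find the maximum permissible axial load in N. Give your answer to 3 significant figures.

284 N

C = D/d = 40.0/3.4 = 11.7647
K_W = (4C−1)/(4C−4) + 0.615/C = 46.059/43.059 + 0.0523 = 1.1219
τ_max = K·8FD/(πd³) → F_max = τ_allow·πd³/(8DK)
F_max = 826·π·3.4³/(8·40.0·1.1219) = 1.0199e+05/359.02 = 284.08 N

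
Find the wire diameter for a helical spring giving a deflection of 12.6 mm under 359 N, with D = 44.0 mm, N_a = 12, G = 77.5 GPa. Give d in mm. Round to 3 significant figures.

7.40 mm

Required rate k = F/δ = 359/12.6 = 28.492 N/mm
d = (8D³N_a·k / G)^(1/4) = (8·44.0³·12·28.492 / (77.5×10³))^0.25
  = (3006.4)^0.25 = 7.4048 mm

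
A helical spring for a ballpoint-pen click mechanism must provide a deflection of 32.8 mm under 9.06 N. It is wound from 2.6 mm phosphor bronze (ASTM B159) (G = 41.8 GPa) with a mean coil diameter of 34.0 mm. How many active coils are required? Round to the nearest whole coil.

22

Required rate k = F/δ = 9.06/32.8 = 0.27622 N/mm
N_a = Gd⁴/(8D³k) = (41.8×10³ × 2.6⁴)/(8 × 34.0³ × 0.27622)
    = 1.91016e+06 / 86852.3 = 21.99 → 22 coils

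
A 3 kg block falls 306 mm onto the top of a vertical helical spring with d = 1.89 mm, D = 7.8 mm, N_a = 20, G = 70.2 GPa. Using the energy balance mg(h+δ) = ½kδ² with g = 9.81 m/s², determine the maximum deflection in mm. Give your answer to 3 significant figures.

41.6 mm

k = Gd⁴/(8D³N_a) = (70.2×10³)(1.89⁴)/(8·7.8³·20) = 11.797 N/mm
W = mg = 3 × 9.81 = 29.43 N
½kδ² − Wδ − Wh = 0 → δ = (W + √(W² + 2kWh))/k
δ = (29.43 + √(866.12 + 212482))/11.797 = (29.43 + 461.9)/11.797 = 41.648 mm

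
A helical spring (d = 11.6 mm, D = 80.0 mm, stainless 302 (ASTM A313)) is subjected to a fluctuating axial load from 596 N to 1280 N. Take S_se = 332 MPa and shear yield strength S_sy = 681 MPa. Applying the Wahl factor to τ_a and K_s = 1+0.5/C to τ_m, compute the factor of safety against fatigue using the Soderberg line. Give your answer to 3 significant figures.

C = D/d = 80.0/11.6 = 6.8966; K_W = (4C−1)/(4C−4)+0.615/C = 1.2164; K_s = 1+0.5/C = 1.0725
F_a = (F_max−F_min)/2 = 342 N; F_m = (F_max+F_min)/2 = 938 N
τ_a = K_W·8F_aD/(πd³) = 1.2164 × 44.636 = 54.293 MPa
τ_m = K_s·8F_mD/(πd³) = 1.0725 × 122.42 = 131.3 MPa
Soderberg: 1/n_f = τ_a/S_se + τ_m/S_sy = 54.293/332 + 131.3/681 = 0.16353 + 0.19280 = 0.35634
n_f = 1/0.35634 = 2.806

2.81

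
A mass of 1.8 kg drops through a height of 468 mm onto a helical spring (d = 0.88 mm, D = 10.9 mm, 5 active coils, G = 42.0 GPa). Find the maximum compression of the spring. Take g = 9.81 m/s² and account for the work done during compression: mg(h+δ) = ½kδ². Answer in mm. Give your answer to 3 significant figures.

224 mm

k = Gd⁴/(8D³N_a) = (42.0×10³)(0.88⁴)/(8·10.9³·5) = 0.48623 N/mm
W = mg = 1.8 × 9.81 = 17.658 N
½kδ² − Wδ − Wh = 0 → δ = (W + √(W² + 2kWh))/k
δ = (17.658 + √(311.8 + 8036.33))/0.48623 = (17.658 + 91.368)/0.48623 = 224.23 mm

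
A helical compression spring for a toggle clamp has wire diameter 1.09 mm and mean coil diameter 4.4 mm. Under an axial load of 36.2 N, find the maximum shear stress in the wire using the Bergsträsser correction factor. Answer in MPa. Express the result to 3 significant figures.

Spring index C = D/d = 4.4/1.09 = 4.0367
K_B = (4C+2)/(4C−3) = 18.147/13.147 = 1.3803
τ₀ = 8FD/(πd³) = 8·36.2·4.4/(π·1.09³) = 1274.24/4.0685 = 313.2 MPa
τ_max = K·τ₀ = 1.3803 × 313.2 = 432.32 MPa

432 MPa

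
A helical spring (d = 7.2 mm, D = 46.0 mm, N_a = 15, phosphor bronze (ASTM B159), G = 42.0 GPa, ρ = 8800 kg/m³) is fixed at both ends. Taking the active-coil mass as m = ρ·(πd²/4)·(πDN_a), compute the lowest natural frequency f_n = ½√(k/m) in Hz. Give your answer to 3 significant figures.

k = Gd⁴/(8D³N_a) = (42.0×10³)(7.2⁴)/(8·46.0³·15) = 9.6633 N/mm = 9663.3 N/m
Wire length L = πDN_a = π·46.0·15 = 2167.7 mm
m = ρ·(πd²/4)·L = 8800 × 40.715×10⁻⁶ m² × 2.1677 m = 0.77667 kg
f_n = ½√(k/m) = 0.5·√(9663.3/0.77667) = 0.5·√(12442) = 55.772 Hz

55.8 Hz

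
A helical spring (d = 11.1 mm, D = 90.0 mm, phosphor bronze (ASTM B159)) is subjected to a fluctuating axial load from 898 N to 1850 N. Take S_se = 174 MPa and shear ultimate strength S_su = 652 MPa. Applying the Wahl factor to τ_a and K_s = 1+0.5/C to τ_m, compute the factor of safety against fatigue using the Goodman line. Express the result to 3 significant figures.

1.09

C = D/d = 90.0/11.1 = 8.1081; K_W = (4C−1)/(4C−4)+0.615/C = 1.1814; K_s = 1+0.5/C = 1.0617
F_a = (F_max−F_min)/2 = 476 N; F_m = (F_max+F_min)/2 = 1374 N
τ_a = K_W·8F_aD/(πd³) = 1.1814 × 79.767 = 94.233 MPa
τ_m = K_s·8F_mD/(πd³) = 1.0617 × 230.25 = 244.45 MPa
Goodman: 1/n_f = τ_a/S_se + τ_m/S_su = 94.233/174 + 244.45/652 = 0.54157 + 0.37492 = 0.91649
n_f = 1/0.91649 = 1.091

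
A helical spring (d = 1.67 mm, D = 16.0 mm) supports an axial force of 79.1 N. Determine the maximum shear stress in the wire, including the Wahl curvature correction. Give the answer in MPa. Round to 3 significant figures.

797 MPa

Spring index C = D/d = 16.0/1.67 = 9.5808
K_W = (4C−1)/(4C−4) + 0.615/C = 37.323/34.323 + 0.0642 = 1.1516
τ₀ = 8FD/(πd³) = 8·79.1·16.0/(π·1.67³) = 10124.8/14.632 = 691.97 MPa
τ_max = K·τ₀ = 1.1516 × 691.97 = 796.87 MPa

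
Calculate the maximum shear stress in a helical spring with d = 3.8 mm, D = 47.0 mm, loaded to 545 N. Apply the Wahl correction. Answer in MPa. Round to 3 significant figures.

1330 MPa

Spring index C = D/d = 47.0/3.8 = 12.3684
K_W = (4C−1)/(4C−4) + 0.615/C = 48.474/45.474 + 0.0497 = 1.1157
τ₀ = 8FD/(πd³) = 8·545·47.0/(π·3.8³) = 204920/172.39 = 1188.7 MPa
τ_max = K·τ₀ = 1.1157 × 1188.7 = 1326.3 MPa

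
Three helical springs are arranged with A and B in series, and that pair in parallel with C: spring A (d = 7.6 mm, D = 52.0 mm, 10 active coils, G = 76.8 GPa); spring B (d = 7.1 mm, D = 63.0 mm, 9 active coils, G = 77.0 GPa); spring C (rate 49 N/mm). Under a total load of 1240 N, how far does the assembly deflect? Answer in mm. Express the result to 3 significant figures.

22.0 mm

k_A = Gd⁴/(8D³N_a) = (76.8×10³)(7.6⁴)/(8·52.0³·10) = 22.778 N/mm
k_B = Gd⁴/(8D³N_a) = (77.0×10³)(7.1⁴)/(8·63.0³·9) = 10.869 N/mm
Springs A,B series: k_AB = 1/(1/22.778+1/10.869) = 7.3578 N/mm; parallel with C: k_eq = 7.3578+49 = 56.358 N/mm
δ = F/k_eq = 1240/56.358 = 22.002 mm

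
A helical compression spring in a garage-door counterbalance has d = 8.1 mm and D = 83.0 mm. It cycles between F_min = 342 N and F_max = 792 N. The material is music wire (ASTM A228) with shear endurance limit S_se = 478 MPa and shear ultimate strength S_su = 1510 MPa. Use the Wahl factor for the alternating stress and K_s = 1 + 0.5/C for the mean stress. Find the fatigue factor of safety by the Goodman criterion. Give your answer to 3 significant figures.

2.70

C = D/d = 83.0/8.1 = 10.2469; K_W = (4C−1)/(4C−4)+0.615/C = 1.1411; K_s = 1+0.5/C = 1.0488
F_a = (F_max−F_min)/2 = 225 N; F_m = (F_max+F_min)/2 = 567 N
τ_a = K_W·8F_aD/(πd³) = 1.1411 × 89.484 = 102.11 MPa
τ_m = K_s·8F_mD/(πd³) = 1.0488 × 225.5 = 236.5 MPa
Goodman: 1/n_f = τ_a/S_se + τ_m/S_su = 102.11/478 + 236.5/1510 = 0.21362 + 0.15662 = 0.37025
n_f = 1/0.37025 = 2.701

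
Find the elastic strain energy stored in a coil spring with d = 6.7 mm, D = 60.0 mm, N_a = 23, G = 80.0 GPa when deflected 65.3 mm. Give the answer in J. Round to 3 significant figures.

k = Gd⁴/(8D³N_a) = (80.0×10³)(6.7⁴)/(8·60.0³·23) = 4.0562 N/mm
U = ½kδ² = 0.5 × 4.0562 × 65.3² = 8648 N·mm = 8.648 J

8.65 J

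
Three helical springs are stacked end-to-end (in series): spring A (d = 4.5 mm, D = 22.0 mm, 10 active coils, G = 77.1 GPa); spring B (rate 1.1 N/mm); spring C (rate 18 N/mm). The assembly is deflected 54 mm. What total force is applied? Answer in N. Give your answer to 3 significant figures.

54.5 N

k_A = Gd⁴/(8D³N_a) = (77.1×10³)(4.5⁴)/(8·22.0³·10) = 37.115 N/mm
Series: 1/k_eq = 1/37.115 + 1/1.1 + 1/18 = 0.99159; k_eq = 1.0085 N/mm
F = k_eq·δ = 1.0085·54 = 54.458 N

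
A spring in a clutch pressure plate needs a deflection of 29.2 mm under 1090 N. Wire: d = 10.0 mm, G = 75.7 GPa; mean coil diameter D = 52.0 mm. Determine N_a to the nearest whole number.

18

Required rate k = F/δ = 1090/29.2 = 37.329 N/mm
N_a = Gd⁴/(8D³k) = (75.7×10³ × 10.0⁴)/(8 × 52.0³ × 37.329)
    = 7.57e+08 / 4.19898e+07 = 18.03 → 18 coils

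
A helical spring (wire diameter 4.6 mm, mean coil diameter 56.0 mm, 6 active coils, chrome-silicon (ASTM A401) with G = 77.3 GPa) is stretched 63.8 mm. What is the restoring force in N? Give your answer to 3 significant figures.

k = Gd⁴/(8D³N_a) = (77.3×10³)(4.6⁴)/(8·56.0³·6) = 4.1059 N/mm
F = k·δ = 4.1059 × 63.8 = 261.95 N

262 N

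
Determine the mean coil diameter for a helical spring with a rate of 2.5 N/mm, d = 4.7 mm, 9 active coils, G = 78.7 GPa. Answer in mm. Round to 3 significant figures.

D = (Gd⁴/(8N_a·k))^(1/3) = (78.7×10³·4.7⁴/(8·9·2.5))^(1/3)
  = (213350)^(1/3) = 59.7537 mm

59.8 mm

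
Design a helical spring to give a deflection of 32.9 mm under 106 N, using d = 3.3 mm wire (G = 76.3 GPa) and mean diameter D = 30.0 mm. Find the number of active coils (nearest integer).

Required rate k = F/δ = 106/32.9 = 3.2219 N/mm
N_a = Gd⁴/(8D³k) = (76.3×10³ × 3.3⁴)/(8 × 30.0³ × 3.2219)
    = 9.04858e+06 / 695927 = 13 → 13 coils

13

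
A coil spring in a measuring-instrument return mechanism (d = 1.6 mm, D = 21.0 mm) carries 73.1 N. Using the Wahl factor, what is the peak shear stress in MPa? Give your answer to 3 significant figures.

Spring index C = D/d = 21.0/1.6 = 13.1250
K_W = (4C−1)/(4C−4) + 0.615/C = 51.500/48.500 + 0.0469 = 1.1087
τ₀ = 8FD/(πd³) = 8·73.1·21.0/(π·1.6³) = 12280.8/12.868 = 954.37 MPa
τ_max = K·τ₀ = 1.1087 × 954.37 = 1058.1 MPa

1060 MPa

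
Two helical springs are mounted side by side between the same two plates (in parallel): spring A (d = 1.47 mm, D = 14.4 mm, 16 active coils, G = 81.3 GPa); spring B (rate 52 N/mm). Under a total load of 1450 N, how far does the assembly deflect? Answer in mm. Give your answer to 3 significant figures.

k_A = Gd⁴/(8D³N_a) = (81.3×10³)(1.47⁴)/(8·14.4³·16) = 0.99326 N/mm
Parallel: k_eq = 0.99326 + 52 = 52.993 N/mm
δ = F/k_eq = 1450/52.993 = 27.362 mm

27.4 mm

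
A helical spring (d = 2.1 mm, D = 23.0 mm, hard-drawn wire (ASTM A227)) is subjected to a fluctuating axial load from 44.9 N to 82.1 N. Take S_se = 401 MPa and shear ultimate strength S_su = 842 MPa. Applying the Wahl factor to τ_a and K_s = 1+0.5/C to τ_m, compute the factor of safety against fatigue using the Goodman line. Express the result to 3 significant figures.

C = D/d = 23.0/2.1 = 10.9524; K_W = (4C−1)/(4C−4)+0.615/C = 1.1315; K_s = 1+0.5/C = 1.0457
F_a = (F_max−F_min)/2 = 18.6 N; F_m = (F_max+F_min)/2 = 63.5 N
τ_a = K_W·8F_aD/(πd³) = 1.1315 × 117.63 = 133.1 MPa
τ_m = K_s·8F_mD/(πd³) = 1.0457 × 401.59 = 419.92 MPa
Goodman: 1/n_f = τ_a/S_se + τ_m/S_su = 133.1/401 + 419.92/842 = 0.33192 + 0.49872 = 0.83065
n_f = 1/0.83065 = 1.204

1.20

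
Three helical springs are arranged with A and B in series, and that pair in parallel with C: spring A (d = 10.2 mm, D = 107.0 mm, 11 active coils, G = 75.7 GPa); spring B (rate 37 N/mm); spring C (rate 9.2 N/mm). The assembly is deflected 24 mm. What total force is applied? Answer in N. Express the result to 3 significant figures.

372 N

k_A = Gd⁴/(8D³N_a) = (75.7×10³)(10.2⁴)/(8·107.0³·11) = 7.6009 N/mm
Springs A,B series: k_AB = 1/(1/7.6009+1/37) = 6.3055 N/mm; parallel with C: k_eq = 6.3055+9.2 = 15.506 N/mm
F = k_eq·δ = 15.506·24 = 372.13 N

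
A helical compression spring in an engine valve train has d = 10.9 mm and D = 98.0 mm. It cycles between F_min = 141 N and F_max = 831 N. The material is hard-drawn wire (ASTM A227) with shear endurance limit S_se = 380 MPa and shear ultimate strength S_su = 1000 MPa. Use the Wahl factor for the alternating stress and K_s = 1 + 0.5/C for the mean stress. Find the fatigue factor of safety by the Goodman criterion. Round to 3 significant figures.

3.31

C = D/d = 98.0/10.9 = 8.9908; K_W = (4C−1)/(4C−4)+0.615/C = 1.1623; K_s = 1+0.5/C = 1.0556
F_a = (F_max−F_min)/2 = 345 N; F_m = (F_max+F_min)/2 = 486 N
τ_a = K_W·8F_aD/(πd³) = 1.1623 × 66.482 = 77.27 MPa
τ_m = K_s·8F_mD/(πd³) = 1.0556 × 93.653 = 98.862 MPa
Goodman: 1/n_f = τ_a/S_se + τ_m/S_su = 77.27/380 + 98.862/1000 = 0.20334 + 0.09886 = 0.3022
n_f = 1/0.3022 = 3.309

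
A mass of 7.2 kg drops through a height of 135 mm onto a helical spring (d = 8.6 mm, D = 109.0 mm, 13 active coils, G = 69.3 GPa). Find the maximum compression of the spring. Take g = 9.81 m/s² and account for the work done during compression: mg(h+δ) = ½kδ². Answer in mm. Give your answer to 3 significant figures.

k = Gd⁴/(8D³N_a) = (69.3×10³)(8.6⁴)/(8·109.0³·13) = 2.8146 N/mm
W = mg = 7.2 × 9.81 = 70.632 N
½kδ² − Wδ − Wh = 0 → δ = (W + √(W² + 2kWh))/k
δ = (70.632 + √(4988.9 + 53675.9))/2.8146 = (70.632 + 242.21)/2.8146 = 111.15 mm

111 mm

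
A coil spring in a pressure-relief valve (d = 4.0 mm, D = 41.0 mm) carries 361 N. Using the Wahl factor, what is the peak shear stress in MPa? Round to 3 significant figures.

672 MPa

Spring index C = D/d = 41.0/4.0 = 10.2500
K_W = (4C−1)/(4C−4) + 0.615/C = 40.000/37.000 + 0.0600 = 1.1411
τ₀ = 8FD/(πd³) = 8·361·41.0/(π·4.0³) = 118408/201.06 = 588.91 MPa
τ_max = K·τ₀ = 1.1411 × 588.91 = 672 MPa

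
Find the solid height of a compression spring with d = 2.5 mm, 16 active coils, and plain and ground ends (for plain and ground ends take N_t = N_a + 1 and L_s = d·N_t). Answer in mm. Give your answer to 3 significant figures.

42.5 mm

plain and ground ends: N_t = N_a + 1 = 16 + 1 = 17
L_s = d·N_t = 2.5 × 17 = 42.5 mm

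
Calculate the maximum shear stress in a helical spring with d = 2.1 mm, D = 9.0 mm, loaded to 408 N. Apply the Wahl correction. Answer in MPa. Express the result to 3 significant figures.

1390 MPa

Spring index C = D/d = 9.0/2.1 = 4.2857
K_W = (4C−1)/(4C−4) + 0.615/C = 16.143/13.143 + 0.1435 = 1.3718
τ₀ = 8FD/(πd³) = 8·408·9.0/(π·2.1³) = 29376/29.094 = 1009.7 MPa
τ_max = K·τ₀ = 1.3718 × 1009.7 = 1385 MPa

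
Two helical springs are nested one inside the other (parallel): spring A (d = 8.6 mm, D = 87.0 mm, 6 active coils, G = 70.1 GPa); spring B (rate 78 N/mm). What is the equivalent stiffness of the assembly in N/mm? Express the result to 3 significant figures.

k_A = Gd⁴/(8D³N_a) = (70.1×10³)(8.6⁴)/(8·87.0³·6) = 12.131 N/mm
Parallel: k_eq = 12.131 + 78 = 90.131 N/mm

90.1 N/mm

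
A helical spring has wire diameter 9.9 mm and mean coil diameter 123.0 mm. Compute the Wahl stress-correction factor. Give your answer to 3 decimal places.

1.115

C = D/d = 123.0/9.9 = 12.4242
K_W = (4C−1)/(4C−4) + 0.615/C = 48.697/45.697 + 0.0495 = 1.1151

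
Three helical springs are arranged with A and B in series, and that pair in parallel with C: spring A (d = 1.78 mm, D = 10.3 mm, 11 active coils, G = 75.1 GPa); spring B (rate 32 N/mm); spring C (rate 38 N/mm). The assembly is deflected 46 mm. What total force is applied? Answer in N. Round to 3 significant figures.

2040 N

k_A = Gd⁴/(8D³N_a) = (75.1×10³)(1.78⁴)/(8·10.3³·11) = 7.8402 N/mm
Springs A,B series: k_AB = 1/(1/7.8402+1/32) = 6.2973 N/mm; parallel with C: k_eq = 6.2973+38 = 44.297 N/mm
F = k_eq·δ = 44.297·46 = 2037.7 N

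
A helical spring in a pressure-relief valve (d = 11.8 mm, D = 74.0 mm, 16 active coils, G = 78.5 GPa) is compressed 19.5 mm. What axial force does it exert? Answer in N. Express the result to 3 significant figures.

572 N

k = Gd⁴/(8D³N_a) = (78.5×10³)(11.8⁴)/(8·74.0³·16) = 29.342 N/mm
F = k·δ = 29.342 × 19.5 = 572.17 N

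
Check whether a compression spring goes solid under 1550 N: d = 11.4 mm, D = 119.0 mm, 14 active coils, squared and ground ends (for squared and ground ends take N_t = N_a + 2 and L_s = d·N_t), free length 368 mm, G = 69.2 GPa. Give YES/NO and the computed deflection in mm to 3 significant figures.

YES, δ = 250 mm

k = Gd⁴/(8D³N_a) = (69.2×10³)(11.4⁴)/(8·119.0³·14) = 6.1925 N/mm
N_t = 16; L_s = 11.4·16 = 182.4 mm; δ_solid = L₀ − L_s = 368 − 182.4 = 185.6 mm
δ = F/k = 1550/6.1925 = 250.3 mm
δ ≥ δ_solid → spring goes solid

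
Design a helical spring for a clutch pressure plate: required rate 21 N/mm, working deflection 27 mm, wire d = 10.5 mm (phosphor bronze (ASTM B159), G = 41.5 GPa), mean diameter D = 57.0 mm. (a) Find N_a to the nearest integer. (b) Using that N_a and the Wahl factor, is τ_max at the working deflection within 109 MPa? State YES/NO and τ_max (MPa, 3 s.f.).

(a) 16 coils; (b) YES, τ_max = 92.4 MPa

N_a = Gd⁴/(8D³k) = (41.5×10³)(10.5⁴)/(8·57.0³·21) = 16.21 → N_a = 16
Actual rate k = Gd⁴/(8D³·16) = 21.28 N/mm
Working load F = kδ = 21.28·27 = 574.56 N
C = 57.0/10.5 = 5.4286; K_W = (4C−1)/(4C−4)+0.615/C = 1.2826
τ_max = K_W·8FD/(πd³) = 1.2826·72.041 = 92.403 MPa
τ_max ≤ 109 MPa → acceptable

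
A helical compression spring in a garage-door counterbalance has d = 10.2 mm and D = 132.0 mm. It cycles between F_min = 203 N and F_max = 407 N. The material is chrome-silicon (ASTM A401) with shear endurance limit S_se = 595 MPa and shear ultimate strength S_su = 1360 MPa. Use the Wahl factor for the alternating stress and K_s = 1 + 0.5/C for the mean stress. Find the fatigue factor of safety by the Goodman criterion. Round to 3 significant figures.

7.46

C = D/d = 132.0/10.2 = 12.9412; K_W = (4C−1)/(4C−4)+0.615/C = 1.1103; K_s = 1+0.5/C = 1.0386
F_a = (F_max−F_min)/2 = 102 N; F_m = (F_max+F_min)/2 = 305 N
τ_a = K_W·8F_aD/(πd³) = 1.1103 × 32.308 = 35.873 MPa
τ_m = K_s·8F_mD/(πd³) = 1.0386 × 96.608 = 100.34 MPa
Goodman: 1/n_f = τ_a/S_se + τ_m/S_su = 35.873/595 + 100.34/1360 = 0.06029 + 0.07378 = 0.13407
n_f = 1/0.13407 = 7.459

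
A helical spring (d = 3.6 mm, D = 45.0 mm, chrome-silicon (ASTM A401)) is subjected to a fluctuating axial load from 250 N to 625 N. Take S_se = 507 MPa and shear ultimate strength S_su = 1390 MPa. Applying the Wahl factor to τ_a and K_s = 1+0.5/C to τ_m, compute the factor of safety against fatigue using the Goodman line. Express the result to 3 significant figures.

C = D/d = 45.0/3.6 = 12.5000; K_W = (4C−1)/(4C−4)+0.615/C = 1.1144; K_s = 1+0.5/C = 1.0400
F_a = (F_max−F_min)/2 = 187.5 N; F_m = (F_max+F_min)/2 = 437.5 N
τ_a = K_W·8F_aD/(πd³) = 1.1144 × 460.52 = 513.21 MPa
τ_m = K_s·8F_mD/(πd³) = 1.0400 × 1074.5 = 1117.5 MPa
Goodman: 1/n_f = τ_a/S_se + τ_m/S_su = 513.21/507 + 1117.5/1390 = 1.01225 + 0.80397 = 1.8162
n_f = 1/1.8162 = 0.5506

0.551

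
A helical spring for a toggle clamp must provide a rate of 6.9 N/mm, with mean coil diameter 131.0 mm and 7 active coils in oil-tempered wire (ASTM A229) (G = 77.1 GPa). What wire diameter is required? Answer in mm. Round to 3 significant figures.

10.3 mm

d = (8D³N_a·k / G)^(1/4) = (8·131.0³·7·6.9 / (77.1×10³))^0.25
  = (11267)^0.25 = 10.3027 mm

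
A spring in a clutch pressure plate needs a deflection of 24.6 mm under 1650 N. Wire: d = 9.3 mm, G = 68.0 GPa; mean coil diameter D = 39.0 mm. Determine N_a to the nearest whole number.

16

Required rate k = F/δ = 1650/24.6 = 67.073 N/mm
N_a = Gd⁴/(8D³k) = (68.0×10³ × 9.3⁴)/(8 × 39.0³ × 67.073)
    = 5.08675e+08 / 3.18297e+07 = 15.98 → 16 coils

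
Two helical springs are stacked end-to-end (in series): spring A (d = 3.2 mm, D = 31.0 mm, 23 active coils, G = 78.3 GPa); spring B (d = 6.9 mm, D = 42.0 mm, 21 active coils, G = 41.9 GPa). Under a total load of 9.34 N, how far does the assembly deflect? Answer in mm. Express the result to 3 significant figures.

k_A = Gd⁴/(8D³N_a) = (78.3×10³)(3.2⁴)/(8·31.0³·23) = 1.4978 N/mm
k_B = Gd⁴/(8D³N_a) = (41.9×10³)(6.9⁴)/(8·42.0³·21) = 7.6305 N/mm
Series: 1/k_eq = 1/1.4978 + 1/7.6305 = 0.79869; k_eq = 1.252 N/mm
δ = F/k_eq = 9.34/1.252 = 7.4598 mm

7.46 mm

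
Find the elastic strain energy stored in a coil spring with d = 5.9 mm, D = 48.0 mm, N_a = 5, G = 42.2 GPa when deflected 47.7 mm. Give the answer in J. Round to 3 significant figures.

k = Gd⁴/(8D³N_a) = (42.2×10³)(5.9⁴)/(8·48.0³·5) = 11.559 N/mm
U = ½kδ² = 0.5 × 11.559 × 47.7² = 13151 N·mm = 13.151 J

13.2 J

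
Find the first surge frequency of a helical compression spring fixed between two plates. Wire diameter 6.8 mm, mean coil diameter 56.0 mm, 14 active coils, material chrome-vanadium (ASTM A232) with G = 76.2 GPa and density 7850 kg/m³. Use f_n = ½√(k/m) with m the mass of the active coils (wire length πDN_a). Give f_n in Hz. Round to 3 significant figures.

54.3 Hz

k = Gd⁴/(8D³N_a) = (76.2×10³)(6.8⁴)/(8·56.0³·14) = 8.2834 N/mm = 8283.4 N/m
Wire length L = πDN_a = π·56.0·14 = 2463 mm
m = ρ·(πd²/4)·L = 7850 × 36.317×10⁻⁶ m² × 2.463 m = 0.70217 kg
f_n = ½√(k/m) = 0.5·√(8283.4/0.70217) = 0.5·√(11797) = 54.307 Hz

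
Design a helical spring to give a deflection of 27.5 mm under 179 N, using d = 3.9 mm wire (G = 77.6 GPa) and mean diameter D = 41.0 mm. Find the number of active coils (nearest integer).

5

Required rate k = F/δ = 179/27.5 = 6.5091 N/mm
N_a = Gd⁴/(8D³k) = (77.6×10³ × 3.9⁴)/(8 × 41.0³ × 6.5091)
    = 1.79523e+07 / 3.5889e+06 = 5.002 → 5 coils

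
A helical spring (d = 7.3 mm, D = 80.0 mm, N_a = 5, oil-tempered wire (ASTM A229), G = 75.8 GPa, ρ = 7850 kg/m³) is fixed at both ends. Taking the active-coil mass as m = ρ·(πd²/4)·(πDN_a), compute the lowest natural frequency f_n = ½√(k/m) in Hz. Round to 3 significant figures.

k = Gd⁴/(8D³N_a) = (75.8×10³)(7.3⁴)/(8·80.0³·5) = 10.511 N/mm = 10511 N/m
Wire length L = πDN_a = π·80.0·5 = 1256.6 mm
m = ρ·(πd²/4)·L = 7850 × 41.854×10⁻⁶ m² × 1.2566 m = 0.41287 kg
f_n = ½√(k/m) = 0.5·√(10511/0.41287) = 0.5·√(25457) = 79.777 Hz

79.8 Hz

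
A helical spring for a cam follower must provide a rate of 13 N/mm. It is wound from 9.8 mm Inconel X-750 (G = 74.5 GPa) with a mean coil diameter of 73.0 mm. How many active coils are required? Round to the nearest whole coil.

17

N_a = Gd⁴/(8D³k) = (74.5×10³ × 9.8⁴)/(8 × 73.0³ × 13)
    = 6.87164e+08 / 4.04578e+07 = 16.98 → 17 coils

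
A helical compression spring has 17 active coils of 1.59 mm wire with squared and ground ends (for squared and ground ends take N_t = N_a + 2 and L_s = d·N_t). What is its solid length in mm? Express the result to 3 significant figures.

squared and ground ends: N_t = N_a + 2 = 17 + 2 = 19
L_s = d·N_t = 1.59 × 19 = 30.21 mm

30.2 mm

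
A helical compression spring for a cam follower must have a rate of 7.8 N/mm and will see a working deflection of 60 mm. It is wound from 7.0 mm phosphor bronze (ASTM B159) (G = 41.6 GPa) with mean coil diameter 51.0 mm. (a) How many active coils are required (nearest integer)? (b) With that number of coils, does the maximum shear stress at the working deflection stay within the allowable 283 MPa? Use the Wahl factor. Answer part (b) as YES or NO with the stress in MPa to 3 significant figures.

(a) 12 coils; (b) YES, τ_max = 214 MPa

N_a = Gd⁴/(8D³k) = (41.6×10³)(7.0⁴)/(8·51.0³·7.8) = 12.07 → N_a = 12
Actual rate k = Gd⁴/(8D³·12) = 7.8434 N/mm
Working load F = kδ = 7.8434·60 = 470.6 N
C = 51.0/7.0 = 7.2857; K_W = (4C−1)/(4C−4)+0.615/C = 1.2037
τ_max = K_W·8FD/(πd³) = 1.2037·178.19 = 214.49 MPa
τ_max ≤ 283 MPa → acceptable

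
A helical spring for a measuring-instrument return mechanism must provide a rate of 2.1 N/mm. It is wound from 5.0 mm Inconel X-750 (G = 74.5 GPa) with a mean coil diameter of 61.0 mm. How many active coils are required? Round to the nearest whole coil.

N_a = Gd⁴/(8D³k) = (74.5×10³ × 5.0⁴)/(8 × 61.0³ × 2.1)
    = 4.65625e+07 / 3.81328e+06 = 12.21 → 12 coils

12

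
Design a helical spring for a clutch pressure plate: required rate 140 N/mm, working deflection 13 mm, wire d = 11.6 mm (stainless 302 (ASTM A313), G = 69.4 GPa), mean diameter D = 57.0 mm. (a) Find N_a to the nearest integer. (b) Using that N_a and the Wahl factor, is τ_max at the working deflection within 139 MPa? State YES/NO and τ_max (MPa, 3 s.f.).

N_a = Gd⁴/(8D³k) = (69.4×10³)(11.6⁴)/(8·57.0³·140) = 6.058 → N_a = 6
Actual rate k = Gd⁴/(8D³·6) = 141.36 N/mm
Working load F = kδ = 141.36·13 = 1837.7 N
C = 57.0/11.6 = 4.9138; K_W = (4C−1)/(4C−4)+0.615/C = 1.3168
τ_max = K_W·8FD/(πd³) = 1.3168·170.89 = 225.02 MPa
τ_max > 139 MPa → exceeds allowable

(a) 6 coils; (b) NO, τ_max = 225 MPa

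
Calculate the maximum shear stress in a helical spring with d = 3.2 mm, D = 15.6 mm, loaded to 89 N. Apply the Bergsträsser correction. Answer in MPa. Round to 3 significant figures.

Spring index C = D/d = 15.6/3.2 = 4.8750
K_B = (4C+2)/(4C−3) = 21.500/16.500 = 1.3030
τ₀ = 8FD/(πd³) = 8·89·15.6/(π·3.2³) = 11107.2/102.94 = 107.9 MPa
τ_max = K·τ₀ = 1.3030 × 107.9 = 140.59 MPa

141 MPa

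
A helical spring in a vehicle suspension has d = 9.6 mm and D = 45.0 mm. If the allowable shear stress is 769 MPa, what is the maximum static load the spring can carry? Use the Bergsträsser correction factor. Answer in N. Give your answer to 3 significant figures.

4510 N

C = D/d = 45.0/9.6 = 4.6875
K_B = (4C+2)/(4C−3) = 20.750/15.750 = 1.3175
τ_max = K·8FD/(πd³) → F_max = τ_allow·πd³/(8DK)
F_max = 769·π·9.6³/(8·45.0·1.3175) = 2.1374e+06/474.29 = 4506.6 N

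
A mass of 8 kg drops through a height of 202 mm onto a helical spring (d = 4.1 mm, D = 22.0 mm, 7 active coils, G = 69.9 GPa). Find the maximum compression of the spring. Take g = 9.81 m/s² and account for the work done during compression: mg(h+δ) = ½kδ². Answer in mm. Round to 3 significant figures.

33.4 mm

k = Gd⁴/(8D³N_a) = (69.9×10³)(4.1⁴)/(8·22.0³·7) = 33.125 N/mm
W = mg = 8 × 9.81 = 78.48 N
½kδ² − Wδ − Wh = 0 → δ = (W + √(W² + 2kWh))/k
δ = (78.48 + √(6159.1 + 1.05026e+06))/33.125 = (78.48 + 1027.8)/33.125 = 33.398 mm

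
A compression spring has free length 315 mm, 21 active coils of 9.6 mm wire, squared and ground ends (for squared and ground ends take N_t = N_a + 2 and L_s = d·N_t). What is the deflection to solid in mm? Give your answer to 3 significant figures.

94.2 mm

N_t = 23; L_s = 9.6·23 = 220.8 mm
δ_solid = L₀ − L_s = 315 − 220.8 = 94.2 mm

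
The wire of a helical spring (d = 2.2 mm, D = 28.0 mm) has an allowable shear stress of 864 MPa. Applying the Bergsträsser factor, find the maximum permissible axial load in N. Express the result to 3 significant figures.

117 N

C = D/d = 28.0/2.2 = 12.7273
K_B = (4C+2)/(4C−3) = 52.909/47.909 = 1.1044
τ_max = K·8FD/(πd³) → F_max = τ_allow·πd³/(8DK)
F_max = 864·π·2.2³/(8·28.0·1.1044) = 28902/247.38 = 116.83 N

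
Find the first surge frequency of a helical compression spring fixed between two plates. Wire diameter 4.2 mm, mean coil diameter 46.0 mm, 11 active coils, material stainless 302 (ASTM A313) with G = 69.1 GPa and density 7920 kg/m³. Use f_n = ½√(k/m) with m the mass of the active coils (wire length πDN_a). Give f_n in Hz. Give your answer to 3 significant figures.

k = Gd⁴/(8D³N_a) = (69.1×10³)(4.2⁴)/(8·46.0³·11) = 2.5103 N/mm = 2510.3 N/m
Wire length L = πDN_a = π·46.0·11 = 1589.6 mm
m = ρ·(πd²/4)·L = 7920 × 13.854×10⁻⁶ m² × 1.5896 m = 0.17443 kg
f_n = ½√(k/m) = 0.5·√(2510.3/0.17443) = 0.5·√(14391) = 59.982 Hz

60.0 Hz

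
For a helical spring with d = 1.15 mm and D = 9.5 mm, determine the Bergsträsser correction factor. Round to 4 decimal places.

C = D/d = 9.5/1.15 = 8.2609
K_B = (4C+2)/(4C−3) = 35.043/30.043 = 1.1664

1.1664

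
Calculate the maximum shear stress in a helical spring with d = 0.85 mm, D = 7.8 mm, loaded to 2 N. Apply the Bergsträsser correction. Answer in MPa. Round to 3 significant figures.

74.3 MPa

Spring index C = D/d = 7.8/0.85 = 9.1765
K_B = (4C+2)/(4C−3) = 38.706/33.706 = 1.1483
τ₀ = 8FD/(πd³) = 8·2·7.8/(π·0.85³) = 124.8/1.9293 = 64.686 MPa
τ_max = K·τ₀ = 1.1483 × 64.686 = 74.281 MPa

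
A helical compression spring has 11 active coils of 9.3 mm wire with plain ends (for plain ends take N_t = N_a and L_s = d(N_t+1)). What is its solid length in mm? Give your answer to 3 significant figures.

112 mm

plain ends: N_t = N_a = 11
L_s = d·(N_t+1) = 9.3 × 12 = 111.6 mm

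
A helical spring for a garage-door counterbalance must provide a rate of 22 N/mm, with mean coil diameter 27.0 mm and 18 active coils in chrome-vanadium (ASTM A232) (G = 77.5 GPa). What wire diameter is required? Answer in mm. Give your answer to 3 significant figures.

5.33 mm

d = (8D³N_a·k / G)^(1/4) = (8·27.0³·18·22 / (77.5×10³))^0.25
  = (804.59)^0.25 = 5.3259 mm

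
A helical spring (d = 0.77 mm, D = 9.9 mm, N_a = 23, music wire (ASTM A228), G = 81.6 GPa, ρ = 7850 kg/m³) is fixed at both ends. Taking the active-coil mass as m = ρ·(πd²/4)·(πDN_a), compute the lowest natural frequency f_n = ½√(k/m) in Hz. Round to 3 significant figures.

k = Gd⁴/(8D³N_a) = (81.6×10³)(0.77⁴)/(8·9.9³·23) = 0.16067 N/mm = 160.67 N/m
Wire length L = πDN_a = π·9.9·23 = 715.34 mm
m = ρ·(πd²/4)·L = 7850 × 0.46566×10⁻⁶ m² × 0.71534 m = 0.0026149 kg
f_n = ½√(k/m) = 0.5·√(160.67/0.0026149) = 0.5·√(61443) = 123.94 Hz

124 Hz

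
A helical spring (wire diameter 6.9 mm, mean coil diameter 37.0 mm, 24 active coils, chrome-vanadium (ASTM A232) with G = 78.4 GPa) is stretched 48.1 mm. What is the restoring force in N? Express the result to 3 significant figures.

879 N

k = Gd⁴/(8D³N_a) = (78.4×10³)(6.9⁴)/(8·37.0³·24) = 18.273 N/mm
F = k·δ = 18.273 × 48.1 = 878.92 N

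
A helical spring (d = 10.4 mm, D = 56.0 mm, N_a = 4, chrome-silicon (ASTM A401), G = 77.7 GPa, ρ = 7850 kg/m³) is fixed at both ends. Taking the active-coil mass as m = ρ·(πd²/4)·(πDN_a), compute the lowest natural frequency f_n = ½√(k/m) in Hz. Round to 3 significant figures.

k = Gd⁴/(8D³N_a) = (77.7×10³)(10.4⁴)/(8·56.0³·4) = 161.75 N/mm = 1.6175e+05 N/m
Wire length L = πDN_a = π·56.0·4 = 703.72 mm
m = ρ·(πd²/4)·L = 7850 × 84.949×10⁻⁶ m² × 0.70372 m = 0.46927 kg
f_n = ½√(k/m) = 0.5·√(1.6175e+05/0.46927) = 0.5·√(3.4468e+05) = 293.55 Hz

294 Hz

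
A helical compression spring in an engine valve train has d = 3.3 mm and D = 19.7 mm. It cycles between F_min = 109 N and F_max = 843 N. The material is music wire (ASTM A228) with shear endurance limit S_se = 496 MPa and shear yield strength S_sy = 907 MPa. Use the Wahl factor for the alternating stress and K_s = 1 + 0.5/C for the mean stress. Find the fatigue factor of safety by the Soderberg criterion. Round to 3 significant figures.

0.479

C = D/d = 19.7/3.3 = 5.9697; K_W = (4C−1)/(4C−4)+0.615/C = 1.2539; K_s = 1+0.5/C = 1.0838
F_a = (F_max−F_min)/2 = 367 N; F_m = (F_max+F_min)/2 = 476 N
τ_a = K_W·8F_aD/(πd³) = 1.2539 × 512.31 = 642.4 MPa
τ_m = K_s·8F_mD/(πd³) = 1.0838 × 664.46 = 720.12 MPa
Soderberg: 1/n_f = τ_a/S_se + τ_m/S_sy = 642.4/496 + 720.12/907 = 1.29516 + 0.79395 = 2.0891
n_f = 1/2.0891 = 0.4787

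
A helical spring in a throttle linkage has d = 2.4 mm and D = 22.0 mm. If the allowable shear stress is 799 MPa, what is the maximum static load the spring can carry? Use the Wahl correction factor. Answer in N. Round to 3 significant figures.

170 N

C = D/d = 22.0/2.4 = 9.1667
K_W = (4C−1)/(4C−4) + 0.615/C = 35.667/32.667 + 0.0671 = 1.1589
τ_max = K·8FD/(πd³) → F_max = τ_allow·πd³/(8DK)
F_max = 799·π·2.4³/(8·22.0·1.1589) = 34700/203.97 = 170.12 N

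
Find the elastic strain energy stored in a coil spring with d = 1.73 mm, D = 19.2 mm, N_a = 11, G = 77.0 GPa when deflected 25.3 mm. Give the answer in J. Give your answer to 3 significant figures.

0.354 J

k = Gd⁴/(8D³N_a) = (77.0×10³)(1.73⁴)/(8·19.2³·11) = 1.1074 N/mm
U = ½kδ² = 0.5 × 1.1074 × 25.3² = 354.4 N·mm = 0.3544 J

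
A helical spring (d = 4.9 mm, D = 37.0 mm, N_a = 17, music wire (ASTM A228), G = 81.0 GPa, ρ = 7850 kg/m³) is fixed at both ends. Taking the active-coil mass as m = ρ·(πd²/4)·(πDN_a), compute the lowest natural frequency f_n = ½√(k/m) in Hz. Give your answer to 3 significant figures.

76.1 Hz

k = Gd⁴/(8D³N_a) = (81.0×10³)(4.9⁴)/(8·37.0³·17) = 6.7784 N/mm = 6778.4 N/m
Wire length L = πDN_a = π·37.0·17 = 1976.1 mm
m = ρ·(πd²/4)·L = 7850 × 18.857×10⁻⁶ m² × 1.9761 m = 0.29252 kg
f_n = ½√(k/m) = 0.5·√(6778.4/0.29252) = 0.5·√(23173) = 76.113 Hz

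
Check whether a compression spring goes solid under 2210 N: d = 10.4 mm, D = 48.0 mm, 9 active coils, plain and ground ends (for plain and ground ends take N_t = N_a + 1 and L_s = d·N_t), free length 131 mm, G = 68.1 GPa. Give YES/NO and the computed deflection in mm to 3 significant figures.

k = Gd⁴/(8D³N_a) = (68.1×10³)(10.4⁴)/(8·48.0³·9) = 100.05 N/mm
N_t = 10; L_s = 10.4·10 = 104 mm; δ_solid = L₀ − L_s = 131 − 104 = 27 mm
δ = F/k = 2210/100.05 = 22.089 mm
δ < δ_solid → spring does not go solid

NO, δ = 22.1 mm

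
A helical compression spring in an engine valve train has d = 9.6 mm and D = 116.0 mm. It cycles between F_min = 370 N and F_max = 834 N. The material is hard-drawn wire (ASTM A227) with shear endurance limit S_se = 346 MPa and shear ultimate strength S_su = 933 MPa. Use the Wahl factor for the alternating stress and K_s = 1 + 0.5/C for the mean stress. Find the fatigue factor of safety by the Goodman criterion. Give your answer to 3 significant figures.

C = D/d = 116.0/9.6 = 12.0833; K_W = (4C−1)/(4C−4)+0.615/C = 1.1186; K_s = 1+0.5/C = 1.0414
F_a = (F_max−F_min)/2 = 232 N; F_m = (F_max+F_min)/2 = 602 N
τ_a = K_W·8F_aD/(πd³) = 1.1186 × 77.459 = 86.643 MPa
τ_m = K_s·8F_mD/(πd³) = 1.0414 × 200.99 = 209.31 MPa
Goodman: 1/n_f = τ_a/S_se + τ_m/S_su = 86.643/346 + 209.31/933 = 0.25041 + 0.22434 = 0.47475
n_f = 1/0.47475 = 2.106

2.11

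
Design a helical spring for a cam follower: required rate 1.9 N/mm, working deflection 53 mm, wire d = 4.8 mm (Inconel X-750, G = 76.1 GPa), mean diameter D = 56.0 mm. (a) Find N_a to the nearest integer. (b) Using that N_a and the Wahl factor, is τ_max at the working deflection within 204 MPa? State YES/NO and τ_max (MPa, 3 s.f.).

(a) 15 coils; (b) YES, τ_max = 147 MPa

N_a = Gd⁴/(8D³k) = (76.1×10³)(4.8⁴)/(8·56.0³·1.9) = 15.13 → N_a = 15
Actual rate k = Gd⁴/(8D³·15) = 1.9169 N/mm
Working load F = kδ = 1.9169·53 = 101.6 N
C = 56.0/4.8 = 11.6667; K_W = (4C−1)/(4C−4)+0.615/C = 1.1230
τ_max = K_W·8FD/(πd³) = 1.1230·131 = 147.12 MPa
τ_max ≤ 204 MPa → acceptable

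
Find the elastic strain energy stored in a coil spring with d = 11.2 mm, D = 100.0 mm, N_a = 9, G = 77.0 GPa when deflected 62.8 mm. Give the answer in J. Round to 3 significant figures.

k = Gd⁴/(8D³N_a) = (77.0×10³)(11.2⁴)/(8·100.0³·9) = 16.828 N/mm
U = ½kδ² = 0.5 × 16.828 × 62.8² = 33183 N·mm = 33.183 J

33.2 J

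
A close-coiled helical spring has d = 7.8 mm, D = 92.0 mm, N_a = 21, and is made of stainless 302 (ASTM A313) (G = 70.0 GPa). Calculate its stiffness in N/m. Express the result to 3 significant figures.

k = Gd⁴/(8D³N_a) = (70.0×10³ × 7.8⁴) / (8 × 92.0³ × 21)
  = 2.59105e+08 / 1.3082e+08 = 1.9806 N/mm = 1980.6 N/m

1980 N/m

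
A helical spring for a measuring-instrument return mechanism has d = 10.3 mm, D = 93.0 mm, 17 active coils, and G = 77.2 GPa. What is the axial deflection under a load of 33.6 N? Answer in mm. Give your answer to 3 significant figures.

k = Gd⁴/(8D³N_a) = (77.2×10³)(10.3⁴)/(8·93.0³·17) = 7.9429 N/mm
δ = F/k = 33.6 / 7.9429 = 4.2302 mm

4.23 mm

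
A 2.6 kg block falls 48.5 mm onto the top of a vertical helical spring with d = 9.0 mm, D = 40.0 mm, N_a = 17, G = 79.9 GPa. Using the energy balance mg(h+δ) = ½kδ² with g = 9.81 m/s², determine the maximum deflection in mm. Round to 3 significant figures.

k = Gd⁴/(8D³N_a) = (79.9×10³)(9.0⁴)/(8·40.0³·17) = 60.228 N/mm
W = mg = 2.6 × 9.81 = 25.506 N
½kδ² − Wδ − Wh = 0 → δ = (W + √(W² + 2kWh))/k
δ = (25.506 + √(650.56 + 149009))/60.228 = (25.506 + 386.86)/60.228 = 6.8467 mm

6.85 mm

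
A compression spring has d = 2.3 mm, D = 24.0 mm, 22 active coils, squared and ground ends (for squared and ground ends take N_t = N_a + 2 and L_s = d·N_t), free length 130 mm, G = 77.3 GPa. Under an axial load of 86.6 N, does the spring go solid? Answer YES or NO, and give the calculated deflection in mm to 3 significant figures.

YES, δ = 97.4 mm

k = Gd⁴/(8D³N_a) = (77.3×10³)(2.3⁴)/(8·24.0³·22) = 0.88909 N/mm
N_t = 24; L_s = 2.3·24 = 55.2 mm; δ_solid = L₀ − L_s = 130 − 55.2 = 74.8 mm
δ = F/k = 86.6/0.88909 = 97.403 mm
δ ≥ δ_solid → spring goes solid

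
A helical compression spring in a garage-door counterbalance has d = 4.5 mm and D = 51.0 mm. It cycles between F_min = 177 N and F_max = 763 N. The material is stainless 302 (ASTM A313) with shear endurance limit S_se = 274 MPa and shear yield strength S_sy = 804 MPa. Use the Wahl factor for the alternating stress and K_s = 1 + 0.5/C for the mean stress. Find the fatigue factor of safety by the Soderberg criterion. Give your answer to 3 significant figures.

0.387

C = D/d = 51.0/4.5 = 11.3333; K_W = (4C−1)/(4C−4)+0.615/C = 1.1268; K_s = 1+0.5/C = 1.0441
F_a = (F_max−F_min)/2 = 293 N; F_m = (F_max+F_min)/2 = 470 N
τ_a = K_W·8F_aD/(πd³) = 1.1268 × 417.58 = 470.55 MPa
τ_m = K_s·8F_mD/(πd³) = 1.0441 × 669.84 = 699.39 MPa
Soderberg: 1/n_f = τ_a/S_se + τ_m/S_sy = 470.55/274 + 699.39/804 = 1.71733 + 0.86989 = 2.5872
n_f = 1/2.5872 = 0.3865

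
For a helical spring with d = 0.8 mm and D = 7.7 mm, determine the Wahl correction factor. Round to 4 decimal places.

C = D/d = 7.7/0.8 = 9.6250
K_W = (4C−1)/(4C−4) + 0.615/C = 37.500/34.500 + 0.0639 = 1.1509

1.1509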